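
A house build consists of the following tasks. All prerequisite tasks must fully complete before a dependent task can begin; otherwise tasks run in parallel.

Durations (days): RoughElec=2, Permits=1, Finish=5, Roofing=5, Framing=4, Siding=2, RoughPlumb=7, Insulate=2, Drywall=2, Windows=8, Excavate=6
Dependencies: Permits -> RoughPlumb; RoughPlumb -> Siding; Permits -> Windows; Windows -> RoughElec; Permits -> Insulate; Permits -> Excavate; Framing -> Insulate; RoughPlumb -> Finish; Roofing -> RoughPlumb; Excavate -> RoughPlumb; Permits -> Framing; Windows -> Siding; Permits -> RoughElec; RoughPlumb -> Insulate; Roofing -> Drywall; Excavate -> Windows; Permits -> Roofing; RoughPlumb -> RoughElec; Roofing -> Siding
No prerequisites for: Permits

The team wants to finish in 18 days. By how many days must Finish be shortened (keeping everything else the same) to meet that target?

1

Current finish: 19 days; target: 18.
Finish is on every critical path, so each day cut from Finish cuts the finish by one (this holds down to a finish of 17).
Need 19 − 18 = 1 day off Finish → Finish becomes 4 days, finish becomes 18.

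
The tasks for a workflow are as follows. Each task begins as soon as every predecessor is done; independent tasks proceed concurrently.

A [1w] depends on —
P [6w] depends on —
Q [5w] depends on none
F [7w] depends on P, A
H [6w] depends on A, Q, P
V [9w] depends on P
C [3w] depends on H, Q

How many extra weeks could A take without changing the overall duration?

5

P→H→C = 6+6+3 = 15 sets the makespan at 15 weeks.
The longest chain containing A totals 10 weeks.
Float = 15 − 10 = 5.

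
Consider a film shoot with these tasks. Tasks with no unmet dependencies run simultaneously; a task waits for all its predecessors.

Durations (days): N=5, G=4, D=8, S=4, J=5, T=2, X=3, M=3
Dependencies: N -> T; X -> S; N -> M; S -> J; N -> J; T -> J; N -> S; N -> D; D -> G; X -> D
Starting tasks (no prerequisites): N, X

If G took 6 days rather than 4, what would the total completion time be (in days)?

Baseline: N→D→G = 5+8+4 = 17 → 17 days.
G is on the critical path; changing it to 6 makes that path 19 days.
That remains the longest chain; total 19 days.

19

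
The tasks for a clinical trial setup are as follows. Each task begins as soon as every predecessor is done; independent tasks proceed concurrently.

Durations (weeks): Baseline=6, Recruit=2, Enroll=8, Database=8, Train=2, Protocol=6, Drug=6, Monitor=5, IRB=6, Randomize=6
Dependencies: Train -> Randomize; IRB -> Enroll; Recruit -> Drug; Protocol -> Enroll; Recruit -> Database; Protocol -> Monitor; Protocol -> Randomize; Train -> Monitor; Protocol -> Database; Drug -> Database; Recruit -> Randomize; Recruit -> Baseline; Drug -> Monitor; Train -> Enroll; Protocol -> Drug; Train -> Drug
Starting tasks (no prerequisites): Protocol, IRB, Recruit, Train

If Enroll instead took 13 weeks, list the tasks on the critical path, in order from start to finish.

Protocol, Drug, Database

The binding path is Protocol→Drug→Database = 6+6+8 = 20; finish at 20 weeks.
The longest path through Enroll is only 14 weeks, so Enroll has float 6.
That remains the longest chain; total 20 weeks.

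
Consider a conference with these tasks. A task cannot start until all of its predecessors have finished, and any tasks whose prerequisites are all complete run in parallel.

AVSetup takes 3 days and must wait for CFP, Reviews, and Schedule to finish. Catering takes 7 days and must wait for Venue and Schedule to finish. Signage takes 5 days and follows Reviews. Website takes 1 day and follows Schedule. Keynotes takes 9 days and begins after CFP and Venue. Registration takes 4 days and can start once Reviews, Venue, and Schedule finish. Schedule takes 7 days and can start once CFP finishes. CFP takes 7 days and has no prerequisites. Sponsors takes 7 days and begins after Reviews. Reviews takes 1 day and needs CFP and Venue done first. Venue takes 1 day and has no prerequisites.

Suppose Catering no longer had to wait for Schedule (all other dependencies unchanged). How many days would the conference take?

With the dependency in place, CFP→Schedule→Catering = 7+7+7 = 21 sets the finish at 21 days.
Without Schedule→Catering, Catering's earliest start moves from 14 to 1.
After: CFP→Schedule→Registration = 7+7+4 = 18 → 18 days.

18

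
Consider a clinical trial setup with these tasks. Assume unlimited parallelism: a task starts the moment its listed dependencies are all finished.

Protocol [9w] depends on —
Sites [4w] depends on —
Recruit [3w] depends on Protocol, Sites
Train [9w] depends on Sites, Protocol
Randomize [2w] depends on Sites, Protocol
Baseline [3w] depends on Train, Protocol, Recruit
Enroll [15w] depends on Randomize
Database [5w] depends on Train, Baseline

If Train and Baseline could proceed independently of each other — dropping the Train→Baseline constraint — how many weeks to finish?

26

Before: longest chain Protocol→Train→Baseline→Database = 9+9+3+5 = 26, finish 26.
Without Train→Baseline, Baseline's earliest start moves from 18 to 12.
After: Protocol→Randomize→Enroll = 9+2+15 = 26 → 26 weeks.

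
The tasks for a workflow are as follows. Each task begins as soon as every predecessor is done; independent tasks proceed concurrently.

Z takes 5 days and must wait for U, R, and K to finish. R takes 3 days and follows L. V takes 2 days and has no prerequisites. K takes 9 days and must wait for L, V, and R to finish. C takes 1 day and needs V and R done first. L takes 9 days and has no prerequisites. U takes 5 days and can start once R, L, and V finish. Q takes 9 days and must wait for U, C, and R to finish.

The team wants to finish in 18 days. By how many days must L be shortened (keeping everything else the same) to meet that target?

Current finish: 26 days; target: 18.
L is on every critical path, so each day cut from L cuts the finish by one (this holds down to a finish of 18).
Need 26 − 18 = 8 days off L → L becomes 1 day, finish becomes 18.

8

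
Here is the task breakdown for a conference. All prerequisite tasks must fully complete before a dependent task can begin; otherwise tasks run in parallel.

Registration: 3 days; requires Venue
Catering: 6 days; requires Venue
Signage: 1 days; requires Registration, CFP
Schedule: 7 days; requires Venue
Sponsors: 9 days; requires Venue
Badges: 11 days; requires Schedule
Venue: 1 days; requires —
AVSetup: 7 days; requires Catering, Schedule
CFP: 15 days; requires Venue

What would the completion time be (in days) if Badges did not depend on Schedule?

17

Original critical path: Venue→Schedule→Badges = 1+7+11 = 19 ⇒ 19 days.
Without Schedule→Badges, Badges's earliest start moves from 8 to 0.
New critical path: Venue→CFP→Signage = 1+15+1 = 17 ⇒ 17 days.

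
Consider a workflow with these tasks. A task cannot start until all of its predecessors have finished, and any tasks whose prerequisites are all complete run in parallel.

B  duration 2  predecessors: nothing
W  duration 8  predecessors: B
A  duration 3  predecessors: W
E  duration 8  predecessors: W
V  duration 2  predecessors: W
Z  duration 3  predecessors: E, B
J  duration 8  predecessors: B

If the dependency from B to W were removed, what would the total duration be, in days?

19

Original critical path: B→W→E→Z = 2+8+8+3 = 21 ⇒ 21 days.
Without B→W, W's earliest start moves from 2 to 0.
After: W→E→Z = 8+8+3 = 19 → 19 days.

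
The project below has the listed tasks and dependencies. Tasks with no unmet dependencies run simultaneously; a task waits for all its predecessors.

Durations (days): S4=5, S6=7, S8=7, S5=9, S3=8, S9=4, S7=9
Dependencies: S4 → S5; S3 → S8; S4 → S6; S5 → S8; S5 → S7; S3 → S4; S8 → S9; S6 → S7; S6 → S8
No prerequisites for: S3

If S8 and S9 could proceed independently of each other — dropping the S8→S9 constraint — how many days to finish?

Before: longest chain S3→S4→S5→S8→S9 = 8+5+9+7+4 = 33, finish 33.
Without S8→S9, S9's earliest start moves from 29 to 0.
The longest chain is now S3→S4→S5→S7 = 8+5+9+9 = 31, so the project takes 31 days.

31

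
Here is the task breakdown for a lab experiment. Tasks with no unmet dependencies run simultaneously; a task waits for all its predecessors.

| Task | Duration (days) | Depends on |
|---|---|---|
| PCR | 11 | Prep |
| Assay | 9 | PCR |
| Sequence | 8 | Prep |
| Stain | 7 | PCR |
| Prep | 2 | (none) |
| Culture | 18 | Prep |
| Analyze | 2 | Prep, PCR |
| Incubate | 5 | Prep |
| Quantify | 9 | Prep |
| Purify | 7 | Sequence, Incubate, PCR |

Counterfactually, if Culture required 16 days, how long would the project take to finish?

Critical path before the change: Prep→PCR→Assay = 2+11+9 = 22 giving 22 days.
Culture is off the critical path — its longest chain is 20 days, giving 2 of slack.
The critical path is still Prep→PCR→Assay; finish is now 22 days.

22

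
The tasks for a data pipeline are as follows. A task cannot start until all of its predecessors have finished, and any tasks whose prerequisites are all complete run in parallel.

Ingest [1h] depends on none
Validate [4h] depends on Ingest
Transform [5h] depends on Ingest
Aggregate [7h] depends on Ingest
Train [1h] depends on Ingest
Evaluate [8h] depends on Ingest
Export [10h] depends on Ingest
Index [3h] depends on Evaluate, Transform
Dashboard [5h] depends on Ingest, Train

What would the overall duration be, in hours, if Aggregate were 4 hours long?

12

The binding path is Ingest→Evaluate→Index = 1+8+3 = 12; finish at 12 hours.
The longest path through Aggregate is only 8 hours, so Aggregate has float 4.
That remains the longest chain; total 12 hours.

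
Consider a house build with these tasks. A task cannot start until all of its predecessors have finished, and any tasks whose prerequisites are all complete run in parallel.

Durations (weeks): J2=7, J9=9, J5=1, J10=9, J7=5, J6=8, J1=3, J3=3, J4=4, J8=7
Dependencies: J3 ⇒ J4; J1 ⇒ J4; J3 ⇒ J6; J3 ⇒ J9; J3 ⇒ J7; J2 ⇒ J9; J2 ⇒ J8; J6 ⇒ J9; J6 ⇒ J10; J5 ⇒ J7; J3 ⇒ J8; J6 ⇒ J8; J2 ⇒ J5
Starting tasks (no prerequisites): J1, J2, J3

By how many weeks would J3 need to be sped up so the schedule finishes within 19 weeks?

Current finish: 20 weeks; target: 19.
J3 is on every critical path, so each week cut from J3 cuts the finish by one (this holds down to a finish of 18).
Need 20 − 19 = 1 week off J3 → J3 becomes 2 weeks, finish becomes 19.

1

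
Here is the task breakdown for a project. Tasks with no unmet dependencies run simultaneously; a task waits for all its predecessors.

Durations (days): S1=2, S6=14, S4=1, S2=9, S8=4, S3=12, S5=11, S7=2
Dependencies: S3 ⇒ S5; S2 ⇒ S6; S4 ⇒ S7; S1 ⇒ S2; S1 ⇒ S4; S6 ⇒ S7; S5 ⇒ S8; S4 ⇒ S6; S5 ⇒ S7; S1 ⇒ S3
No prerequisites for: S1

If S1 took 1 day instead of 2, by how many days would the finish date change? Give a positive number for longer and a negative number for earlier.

As given, the longest chain is S1→S3→S5→S8 = 2+12+11+4 = 29, so the finish is 29 days.
Since S1 is critical, the -1 change carries straight to that chain (now 28 days).
No other chain overtakes it, so the finish is 28 days.
Change in finish: 28 − 29 = -1 days.

-1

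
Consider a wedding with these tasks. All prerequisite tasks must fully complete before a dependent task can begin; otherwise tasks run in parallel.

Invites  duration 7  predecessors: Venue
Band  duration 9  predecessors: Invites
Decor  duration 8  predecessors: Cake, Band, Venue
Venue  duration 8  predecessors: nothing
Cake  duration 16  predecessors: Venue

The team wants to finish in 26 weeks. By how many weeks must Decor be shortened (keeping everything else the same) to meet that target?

6

Current finish: 32 weeks; target: 26.
Decor is on every critical path, so each week cut from Decor cuts the finish by one (this holds down to a finish of 25).
Need 32 − 26 = 6 weeks off Decor → Decor becomes 2 weeks, finish becomes 26.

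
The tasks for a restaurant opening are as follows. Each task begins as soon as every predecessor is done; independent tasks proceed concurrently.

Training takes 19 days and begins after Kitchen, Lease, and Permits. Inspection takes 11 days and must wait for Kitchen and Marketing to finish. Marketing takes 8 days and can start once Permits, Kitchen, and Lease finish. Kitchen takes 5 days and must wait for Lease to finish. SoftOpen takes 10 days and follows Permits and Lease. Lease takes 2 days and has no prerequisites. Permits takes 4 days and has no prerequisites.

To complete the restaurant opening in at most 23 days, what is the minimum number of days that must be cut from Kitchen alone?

Current finish: 26 days; target: 23.
Kitchen is on every critical path, so each day cut from Kitchen cuts the finish by one (this holds down to a finish of 23).
Need 26 − 23 = 3 days off Kitchen → Kitchen becomes 2 days, finish becomes 23.

3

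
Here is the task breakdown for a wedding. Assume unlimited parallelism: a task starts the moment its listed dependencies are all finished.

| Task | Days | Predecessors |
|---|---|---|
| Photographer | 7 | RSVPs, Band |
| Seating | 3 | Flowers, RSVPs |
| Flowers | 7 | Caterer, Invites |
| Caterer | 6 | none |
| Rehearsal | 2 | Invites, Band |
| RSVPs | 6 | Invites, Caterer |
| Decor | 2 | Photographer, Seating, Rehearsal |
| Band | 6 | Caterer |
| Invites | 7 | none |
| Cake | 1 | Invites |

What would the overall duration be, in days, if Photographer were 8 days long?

23

Critical path before the change: Invites→RSVPs→Photographer→Decor = 7+6+7+2 = 22 giving 22 days.
Photographer lies on that path, so at 8 days the path becomes 23 days.
No other chain overtakes it, so the finish is 23 days.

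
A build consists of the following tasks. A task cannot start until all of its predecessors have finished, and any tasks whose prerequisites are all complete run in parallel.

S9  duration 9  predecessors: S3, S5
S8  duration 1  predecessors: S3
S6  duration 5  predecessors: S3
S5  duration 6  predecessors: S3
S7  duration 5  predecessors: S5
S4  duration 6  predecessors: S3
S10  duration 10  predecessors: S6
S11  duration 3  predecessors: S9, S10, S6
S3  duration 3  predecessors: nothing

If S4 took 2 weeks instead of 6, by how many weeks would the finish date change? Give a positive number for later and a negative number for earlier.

The binding path is S3→S5→S9→S11 = 3+6+9+3 = 21; finish at 21 weeks.
The longest path through S4 is only 9 weeks, so S4 has float 12.
No other chain overtakes it, so the finish is 21 weeks.
Change in finish: 21 − 21 = +0 weeks.

0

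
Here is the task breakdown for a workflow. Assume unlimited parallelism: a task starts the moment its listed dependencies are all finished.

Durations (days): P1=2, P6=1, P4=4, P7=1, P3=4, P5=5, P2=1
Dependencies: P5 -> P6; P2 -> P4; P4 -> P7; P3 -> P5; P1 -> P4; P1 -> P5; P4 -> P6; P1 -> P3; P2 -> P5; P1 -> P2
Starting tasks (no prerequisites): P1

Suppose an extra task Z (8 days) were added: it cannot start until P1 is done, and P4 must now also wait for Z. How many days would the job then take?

Originally the job takes 12 days.
With Z inserted, P4 now waits for max(P1, P2, Z).
New critical path: P1→Z→P4→P6 = 2+8+4+1 = 15 ⇒ 15 days.

15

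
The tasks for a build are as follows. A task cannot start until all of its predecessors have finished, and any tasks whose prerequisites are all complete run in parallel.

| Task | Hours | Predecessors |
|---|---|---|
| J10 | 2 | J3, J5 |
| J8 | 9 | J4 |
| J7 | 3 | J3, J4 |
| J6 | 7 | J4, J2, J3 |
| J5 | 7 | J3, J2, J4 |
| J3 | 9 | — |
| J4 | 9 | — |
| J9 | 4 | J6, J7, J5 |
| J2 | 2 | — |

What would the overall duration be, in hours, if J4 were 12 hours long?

As given, the longest chain is J4→J5→J9 = 9+7+4 = 20, so the finish is 20 hours.
J4 lies on that path, so at 12 hours the path becomes 23 hours.
No other chain overtakes it, so the finish is 23 hours.

23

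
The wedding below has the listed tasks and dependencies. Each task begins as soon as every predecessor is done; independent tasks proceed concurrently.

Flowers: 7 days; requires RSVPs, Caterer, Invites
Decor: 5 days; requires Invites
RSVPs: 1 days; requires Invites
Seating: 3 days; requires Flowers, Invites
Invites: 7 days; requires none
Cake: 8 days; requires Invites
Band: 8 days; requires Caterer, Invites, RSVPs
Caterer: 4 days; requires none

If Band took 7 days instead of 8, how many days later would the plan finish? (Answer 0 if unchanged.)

0

The binding path is Invites→RSVPs→Flowers→Seating = 7+1+7+3 = 18; finish at 18 days.
Band has 2 days of float (longest path through it is 16).
That remains the longest chain; total 18 days.
Change in finish: 18 − 18 = +0 days.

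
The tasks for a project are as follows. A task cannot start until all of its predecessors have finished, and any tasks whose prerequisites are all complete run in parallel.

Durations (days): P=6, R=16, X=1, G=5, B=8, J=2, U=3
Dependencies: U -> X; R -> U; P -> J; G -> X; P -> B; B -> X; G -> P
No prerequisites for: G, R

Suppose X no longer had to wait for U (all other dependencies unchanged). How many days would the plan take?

20

Original critical path: G→P→B→X = 5+6+8+1 = 20 ⇒ 20 days.
Dropping U→X doesn't change X's earliest start (19); another predecessor still binds.
The longest chain is now G→P→B→X = 5+6+8+1 = 20, so the plan takes 20 days.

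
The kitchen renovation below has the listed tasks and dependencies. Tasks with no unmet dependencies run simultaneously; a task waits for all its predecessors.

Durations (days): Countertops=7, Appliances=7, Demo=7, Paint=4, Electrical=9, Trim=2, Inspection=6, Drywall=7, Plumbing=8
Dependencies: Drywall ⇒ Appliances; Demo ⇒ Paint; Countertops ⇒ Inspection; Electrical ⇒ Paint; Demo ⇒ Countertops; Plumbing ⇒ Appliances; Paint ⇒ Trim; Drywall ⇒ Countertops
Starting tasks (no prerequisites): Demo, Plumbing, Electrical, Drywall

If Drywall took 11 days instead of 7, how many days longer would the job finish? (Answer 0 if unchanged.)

As given, the longest chain is Drywall→Countertops→Inspection = 7+7+6 = 20, so the finish is 20 days.
Drywall is on the critical path; changing it to 11 makes that path 24 days.
The critical path is still Drywall→Countertops→Inspection; finish is now 24 days.
Change in finish: 24 − 20 = +4 days.

4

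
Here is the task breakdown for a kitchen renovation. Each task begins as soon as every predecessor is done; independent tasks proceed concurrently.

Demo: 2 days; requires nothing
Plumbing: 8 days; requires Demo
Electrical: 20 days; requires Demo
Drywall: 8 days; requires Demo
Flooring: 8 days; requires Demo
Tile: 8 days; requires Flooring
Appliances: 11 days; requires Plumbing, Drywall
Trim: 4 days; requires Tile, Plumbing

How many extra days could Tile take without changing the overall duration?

Critical path: Demo→Electrical = 2+20 = 22, so the finish is 22 days.
The longest chain containing Tile totals 22 days.
Float = 22 − 22 = 0.

0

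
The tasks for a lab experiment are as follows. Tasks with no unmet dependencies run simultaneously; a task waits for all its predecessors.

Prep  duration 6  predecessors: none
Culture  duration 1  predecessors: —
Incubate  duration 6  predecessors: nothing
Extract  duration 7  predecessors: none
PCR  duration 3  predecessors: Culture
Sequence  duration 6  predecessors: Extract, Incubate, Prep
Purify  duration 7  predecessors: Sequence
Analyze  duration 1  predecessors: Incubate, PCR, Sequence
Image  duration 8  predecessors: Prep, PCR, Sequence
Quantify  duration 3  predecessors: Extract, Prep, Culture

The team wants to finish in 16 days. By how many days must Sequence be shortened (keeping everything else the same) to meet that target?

5

Current finish: 21 days; target: 16.
Sequence is on every critical path, so each day cut from Sequence cuts the finish by one (this holds down to a finish of 16).
Need 21 − 16 = 5 days off Sequence → Sequence becomes 1 day, finish becomes 16.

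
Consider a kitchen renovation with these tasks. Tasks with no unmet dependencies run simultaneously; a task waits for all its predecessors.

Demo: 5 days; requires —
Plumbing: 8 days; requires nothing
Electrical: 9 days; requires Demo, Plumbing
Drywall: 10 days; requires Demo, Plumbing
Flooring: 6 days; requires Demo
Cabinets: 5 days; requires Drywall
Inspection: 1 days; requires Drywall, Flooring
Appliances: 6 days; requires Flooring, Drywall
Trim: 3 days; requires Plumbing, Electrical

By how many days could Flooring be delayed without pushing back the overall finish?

Critical path: Plumbing→Drywall→Appliances = 8+10+6 = 24, so the finish is 24 days.
Flooring finishes as early as 11 and must finish by 18.
Slack of Flooring = 12 − 5 = 7 days.

7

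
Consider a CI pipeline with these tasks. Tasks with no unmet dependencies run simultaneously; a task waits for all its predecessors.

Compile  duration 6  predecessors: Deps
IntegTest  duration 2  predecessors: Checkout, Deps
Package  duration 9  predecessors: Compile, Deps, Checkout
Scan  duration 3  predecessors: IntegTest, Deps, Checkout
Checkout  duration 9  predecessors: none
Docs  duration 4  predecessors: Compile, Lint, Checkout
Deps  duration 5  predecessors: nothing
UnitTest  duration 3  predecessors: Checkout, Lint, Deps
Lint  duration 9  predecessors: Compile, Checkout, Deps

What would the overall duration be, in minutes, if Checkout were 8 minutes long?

24

Actual critical path: Deps→Compile→Lint→Docs = 5+6+9+4 = 24 ⇒ 24 minutes.
The longest path through Checkout is only 22 minutes, so Checkout has float 2.
No other chain overtakes it, so the finish is 24 minutes.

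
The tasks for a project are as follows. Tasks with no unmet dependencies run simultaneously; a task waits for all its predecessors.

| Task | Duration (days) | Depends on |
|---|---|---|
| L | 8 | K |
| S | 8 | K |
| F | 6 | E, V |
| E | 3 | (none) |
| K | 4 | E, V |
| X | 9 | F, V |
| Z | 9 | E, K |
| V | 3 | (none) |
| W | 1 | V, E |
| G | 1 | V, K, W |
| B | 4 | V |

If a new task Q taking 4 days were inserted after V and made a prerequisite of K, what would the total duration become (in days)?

20

Originally the schedule takes 18 days.
With Q inserted, K now waits for max(E, V, Q).
New critical path: V→Q→K→Z = 3+4+4+9 = 20 ⇒ 20 days.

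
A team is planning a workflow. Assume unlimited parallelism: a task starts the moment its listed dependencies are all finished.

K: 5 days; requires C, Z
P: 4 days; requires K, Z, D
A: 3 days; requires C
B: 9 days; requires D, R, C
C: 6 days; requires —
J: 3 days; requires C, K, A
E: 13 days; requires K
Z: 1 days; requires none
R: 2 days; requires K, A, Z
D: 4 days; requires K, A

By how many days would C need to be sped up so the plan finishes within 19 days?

5

Current finish: 24 days; target: 19.
C is on every critical path, so each day cut from C cuts the finish by one (this holds down to a finish of 19).
Need 24 − 19 = 5 days off C → C becomes 1 day, finish becomes 19.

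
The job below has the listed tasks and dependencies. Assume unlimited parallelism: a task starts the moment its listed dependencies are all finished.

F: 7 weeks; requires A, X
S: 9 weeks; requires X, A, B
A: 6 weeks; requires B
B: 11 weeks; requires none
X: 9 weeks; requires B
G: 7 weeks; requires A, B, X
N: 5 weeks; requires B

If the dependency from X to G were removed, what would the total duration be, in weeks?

Original critical path: B→X→S = 11+9+9 = 29 ⇒ 29 weeks.
Without X→G, G's earliest start moves from 20 to 17.
After: B→X→S = 11+9+9 = 29 → 29 weeks.

29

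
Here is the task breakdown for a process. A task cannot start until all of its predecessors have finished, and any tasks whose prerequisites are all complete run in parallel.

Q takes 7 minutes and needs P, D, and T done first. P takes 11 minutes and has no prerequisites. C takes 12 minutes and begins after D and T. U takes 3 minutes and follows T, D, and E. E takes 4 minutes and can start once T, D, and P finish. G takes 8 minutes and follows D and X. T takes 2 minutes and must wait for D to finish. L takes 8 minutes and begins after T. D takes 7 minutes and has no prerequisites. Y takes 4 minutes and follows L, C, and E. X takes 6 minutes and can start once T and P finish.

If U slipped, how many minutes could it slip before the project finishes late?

7

The longest chain is P→X→G = 11+6+8 = 25; overall finish 25 minutes.
U finishes as early as 18 and must finish by 25.
Slack of U = 22 − 15 = 7 minutes.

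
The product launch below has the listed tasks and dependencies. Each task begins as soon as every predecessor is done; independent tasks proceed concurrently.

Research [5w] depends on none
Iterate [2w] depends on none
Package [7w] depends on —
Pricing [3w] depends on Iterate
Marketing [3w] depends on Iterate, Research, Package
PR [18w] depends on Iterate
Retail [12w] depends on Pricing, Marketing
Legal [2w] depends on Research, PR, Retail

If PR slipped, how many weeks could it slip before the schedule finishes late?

Package→Marketing→Retail→Legal = 7+3+12+2 = 24 sets the makespan at 24 weeks.
Longest path through PR: 22 weeks (earliest finish 20, latest finish 22).
Slack of PR = 4 − 2 = 2 weeks.

2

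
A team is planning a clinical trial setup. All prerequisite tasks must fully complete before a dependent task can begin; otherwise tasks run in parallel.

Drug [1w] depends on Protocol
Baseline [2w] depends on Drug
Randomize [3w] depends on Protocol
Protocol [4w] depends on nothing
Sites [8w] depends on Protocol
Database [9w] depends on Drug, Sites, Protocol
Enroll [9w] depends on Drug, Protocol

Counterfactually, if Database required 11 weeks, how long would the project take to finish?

23

Baseline: Protocol→Sites→Database = 4+8+9 = 21 → 21 weeks.
Since Database is critical, the +2 change carries straight to that chain (now 23 weeks).
That remains the longest chain; total 23 weeks.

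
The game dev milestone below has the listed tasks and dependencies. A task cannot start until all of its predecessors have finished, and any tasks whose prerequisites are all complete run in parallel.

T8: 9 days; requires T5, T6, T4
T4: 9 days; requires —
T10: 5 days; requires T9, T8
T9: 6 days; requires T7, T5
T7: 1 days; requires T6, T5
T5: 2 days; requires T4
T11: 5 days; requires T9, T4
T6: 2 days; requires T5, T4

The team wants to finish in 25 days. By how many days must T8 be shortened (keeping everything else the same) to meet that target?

Current finish: 27 days; target: 25.
T8 is on every critical path, so each day cut from T8 cuts the finish by one (this holds down to a finish of 25).
Need 27 − 25 = 2 days off T8 → T8 becomes 7 days, finish becomes 25.

2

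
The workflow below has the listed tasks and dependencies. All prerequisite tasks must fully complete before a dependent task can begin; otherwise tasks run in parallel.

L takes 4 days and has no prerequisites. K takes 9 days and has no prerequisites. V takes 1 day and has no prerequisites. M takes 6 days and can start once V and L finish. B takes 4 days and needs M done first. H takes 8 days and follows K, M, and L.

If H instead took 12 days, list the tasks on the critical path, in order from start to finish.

L, M, H

Baseline: L→M→H = 4+6+8 = 18 → 18 days.
Since H is critical, the +4 change carries straight to that chain (now 22 days).
No other chain overtakes it, so the finish is 22 days.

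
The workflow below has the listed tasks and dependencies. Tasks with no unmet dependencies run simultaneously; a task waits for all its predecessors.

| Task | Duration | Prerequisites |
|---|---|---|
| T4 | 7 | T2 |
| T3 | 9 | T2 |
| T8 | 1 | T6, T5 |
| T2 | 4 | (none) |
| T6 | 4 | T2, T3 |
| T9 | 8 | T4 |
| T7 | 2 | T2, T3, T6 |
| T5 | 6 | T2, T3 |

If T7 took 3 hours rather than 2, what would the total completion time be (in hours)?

Baseline: T2→T3→T5→T8 = 4+9+6+1 = 20 → 20 hours.
T7 is off the critical path — its longest chain is 19 hours, giving 1 of slack.
That remains the longest chain; total 20 hours.

20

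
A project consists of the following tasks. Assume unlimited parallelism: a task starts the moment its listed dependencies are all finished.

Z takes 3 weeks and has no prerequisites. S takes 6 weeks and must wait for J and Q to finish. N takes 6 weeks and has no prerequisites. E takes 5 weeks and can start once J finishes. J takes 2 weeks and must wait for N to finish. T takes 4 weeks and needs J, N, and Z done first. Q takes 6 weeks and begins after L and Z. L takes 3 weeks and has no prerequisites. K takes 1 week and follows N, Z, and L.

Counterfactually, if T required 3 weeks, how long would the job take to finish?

15

Baseline: Z→Q→S = 3+6+6 = 15 → 15 weeks.
T has 3 weeks of float (longest path through it is 12).
No other chain overtakes it, so the finish is 15 weeks.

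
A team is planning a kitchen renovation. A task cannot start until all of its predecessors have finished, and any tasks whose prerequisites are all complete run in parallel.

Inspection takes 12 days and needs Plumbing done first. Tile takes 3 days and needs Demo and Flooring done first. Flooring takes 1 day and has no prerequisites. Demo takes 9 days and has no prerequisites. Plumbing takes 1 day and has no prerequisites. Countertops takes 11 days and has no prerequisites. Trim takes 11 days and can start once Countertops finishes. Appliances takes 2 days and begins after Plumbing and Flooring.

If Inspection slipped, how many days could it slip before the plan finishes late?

Countertops→Trim = 11+11 = 22 sets the makespan at 22 days.
Longest path through Inspection: 13 days (earliest finish 13, latest finish 22).
Float = 22 − 13 = 9.

9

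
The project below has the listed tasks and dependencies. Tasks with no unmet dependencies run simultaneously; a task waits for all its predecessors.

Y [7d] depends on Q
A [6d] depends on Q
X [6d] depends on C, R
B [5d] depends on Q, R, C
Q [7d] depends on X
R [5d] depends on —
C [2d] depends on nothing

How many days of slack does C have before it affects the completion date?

3

The longest chain is R→X→Q→Y = 5+6+7+7 = 25; overall finish 25 days.
C finishes as early as 2 and must finish by 5.
Float = 25 − 22 = 3.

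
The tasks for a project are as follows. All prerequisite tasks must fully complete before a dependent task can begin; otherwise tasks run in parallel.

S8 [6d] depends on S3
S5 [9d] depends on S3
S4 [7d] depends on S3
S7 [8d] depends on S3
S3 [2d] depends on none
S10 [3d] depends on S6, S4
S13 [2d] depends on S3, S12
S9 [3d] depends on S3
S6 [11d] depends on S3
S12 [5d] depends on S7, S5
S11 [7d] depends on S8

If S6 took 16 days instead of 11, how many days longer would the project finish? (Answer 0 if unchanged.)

Critical path before the change: S3→S5→S12→S13 = 2+9+5+2 = 18 giving 18 days.
The longest path through S6 is only 16 days, so S6 has float 2.
New critical path: S3→S6→S10 = 2+16+3 = 21 ⇒ 21 days.
Change in finish: 21 − 18 = +3 days.

3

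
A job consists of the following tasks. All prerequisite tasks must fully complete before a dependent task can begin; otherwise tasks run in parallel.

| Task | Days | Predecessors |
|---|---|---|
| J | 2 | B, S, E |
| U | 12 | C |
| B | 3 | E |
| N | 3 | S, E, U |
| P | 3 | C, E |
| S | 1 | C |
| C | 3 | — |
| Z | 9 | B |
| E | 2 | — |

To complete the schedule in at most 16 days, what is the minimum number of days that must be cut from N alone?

2

Current finish: 18 days; target: 16.
N is on every critical path, so each day cut from N cuts the finish by one (this holds down to a finish of 16).
Need 18 − 16 = 2 days off N → N becomes 1 day, finish becomes 16.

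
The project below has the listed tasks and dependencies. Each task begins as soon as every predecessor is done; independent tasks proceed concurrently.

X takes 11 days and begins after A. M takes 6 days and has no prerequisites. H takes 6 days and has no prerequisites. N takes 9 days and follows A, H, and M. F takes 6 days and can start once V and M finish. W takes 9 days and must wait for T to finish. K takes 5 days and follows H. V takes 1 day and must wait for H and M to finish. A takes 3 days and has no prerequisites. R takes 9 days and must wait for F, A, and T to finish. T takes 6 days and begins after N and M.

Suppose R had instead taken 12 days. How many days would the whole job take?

Baseline: H→N→T→R = 6+9+6+9 = 30 → 30 days.
R lies on that path, so at 12 days the path becomes 33 days.
No other chain overtakes it, so the finish is 33 days.

33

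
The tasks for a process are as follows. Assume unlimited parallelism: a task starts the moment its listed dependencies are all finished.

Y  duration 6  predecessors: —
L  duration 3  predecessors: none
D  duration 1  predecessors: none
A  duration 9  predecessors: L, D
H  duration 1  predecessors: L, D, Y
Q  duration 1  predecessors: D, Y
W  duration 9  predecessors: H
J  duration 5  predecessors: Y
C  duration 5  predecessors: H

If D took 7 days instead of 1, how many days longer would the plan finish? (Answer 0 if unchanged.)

1

As given, the longest chain is Y→H→W = 6+1+9 = 16, so the finish is 16 days.
D has 5 days of float (longest path through it is 11).
New critical path: D→H→W = 7+1+9 = 17 ⇒ 17 days.
Change in finish: 17 − 16 = +1 days.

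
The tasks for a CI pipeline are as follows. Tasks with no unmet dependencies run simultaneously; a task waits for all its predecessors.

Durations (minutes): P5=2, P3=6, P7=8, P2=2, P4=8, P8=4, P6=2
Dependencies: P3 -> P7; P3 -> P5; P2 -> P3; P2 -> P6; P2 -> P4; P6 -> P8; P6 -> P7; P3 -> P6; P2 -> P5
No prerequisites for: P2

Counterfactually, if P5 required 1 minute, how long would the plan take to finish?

Baseline: P2→P3→P6→P7 = 2+6+2+8 = 18 → 18 minutes.
P5 is off the critical path — its longest chain is 10 minutes, giving 8 of slack.
That remains the longest chain; total 18 minutes.

18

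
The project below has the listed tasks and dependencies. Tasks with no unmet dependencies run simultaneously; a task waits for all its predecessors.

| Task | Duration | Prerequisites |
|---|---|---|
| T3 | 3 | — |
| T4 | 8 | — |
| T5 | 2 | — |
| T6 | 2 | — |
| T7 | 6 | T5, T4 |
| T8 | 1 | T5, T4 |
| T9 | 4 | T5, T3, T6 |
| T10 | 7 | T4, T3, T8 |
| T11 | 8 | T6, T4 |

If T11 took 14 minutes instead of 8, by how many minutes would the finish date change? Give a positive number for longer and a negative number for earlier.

6

Critical path before the change: T4→T11 = 8+8 = 16 giving 16 minutes.
Since T11 is critical, the +6 change carries straight to that chain (now 22 minutes).
The critical path is still T4→T11; finish is now 22 minutes.
Change in finish: 22 − 16 = +6 minutes.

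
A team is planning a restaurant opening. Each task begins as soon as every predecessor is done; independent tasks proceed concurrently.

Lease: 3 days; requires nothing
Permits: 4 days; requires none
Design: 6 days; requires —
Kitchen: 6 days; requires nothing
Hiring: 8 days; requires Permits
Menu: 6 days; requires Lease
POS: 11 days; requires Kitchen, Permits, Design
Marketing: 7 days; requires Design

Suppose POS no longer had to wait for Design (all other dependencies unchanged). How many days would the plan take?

Original critical path: Design→POS = 6+11 = 17 ⇒ 17 days.
Dropping Design→POS doesn't change POS's earliest start (6); another predecessor still binds.
The longest chain is now Kitchen→POS = 6+11 = 17, so the plan takes 17 days.

17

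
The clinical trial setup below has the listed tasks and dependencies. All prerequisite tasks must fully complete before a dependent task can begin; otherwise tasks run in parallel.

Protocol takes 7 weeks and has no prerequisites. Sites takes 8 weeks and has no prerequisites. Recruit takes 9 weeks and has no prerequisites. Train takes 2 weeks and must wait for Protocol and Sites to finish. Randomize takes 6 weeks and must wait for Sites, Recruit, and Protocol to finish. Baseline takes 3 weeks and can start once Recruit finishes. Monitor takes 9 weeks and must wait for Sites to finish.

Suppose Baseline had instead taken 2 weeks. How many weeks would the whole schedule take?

17

Baseline: Sites→Monitor = 8+9 = 17 → 17 weeks.
Baseline has 5 weeks of float (longest path through it is 12).
That remains the longest chain; total 17 weeks.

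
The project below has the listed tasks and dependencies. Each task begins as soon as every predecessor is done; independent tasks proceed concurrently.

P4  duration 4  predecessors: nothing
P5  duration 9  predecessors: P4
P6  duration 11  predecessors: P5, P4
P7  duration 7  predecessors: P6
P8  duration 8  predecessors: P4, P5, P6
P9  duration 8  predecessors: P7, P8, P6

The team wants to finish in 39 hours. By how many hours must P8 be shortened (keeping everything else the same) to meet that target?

Current finish: 40 hours; target: 39.
P8 is on every critical path, so each hour cut from P8 cuts the finish by one (this holds down to a finish of 39).
Need 40 − 39 = 1 hour off P8 → P8 becomes 7 hours, finish becomes 39.

1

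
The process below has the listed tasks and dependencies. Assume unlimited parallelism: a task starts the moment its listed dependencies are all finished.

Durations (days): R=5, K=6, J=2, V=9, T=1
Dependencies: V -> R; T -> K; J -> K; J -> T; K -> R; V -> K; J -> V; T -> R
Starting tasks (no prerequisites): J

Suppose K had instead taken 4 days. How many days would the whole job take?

20

Baseline: J→V→K→R = 2+9+6+5 = 22 → 22 days.
K lies on that path, so at 4 days the path becomes 20 days.
That remains the longest chain; total 20 days.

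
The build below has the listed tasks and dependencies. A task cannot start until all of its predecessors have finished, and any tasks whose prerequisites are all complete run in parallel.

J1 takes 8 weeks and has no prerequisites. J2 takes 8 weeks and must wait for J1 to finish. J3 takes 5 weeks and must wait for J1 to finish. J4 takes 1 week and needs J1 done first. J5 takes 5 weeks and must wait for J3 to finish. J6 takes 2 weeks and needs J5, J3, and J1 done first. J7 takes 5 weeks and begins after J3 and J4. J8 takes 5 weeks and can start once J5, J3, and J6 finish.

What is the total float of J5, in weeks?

J1→J3→J5→J6→J8 = 8+5+5+2+5 = 25 sets the makespan at 25 weeks.
Longest path through J5: 25 weeks (earliest finish 18, latest finish 18).
So J5 can slip 18 − 18 = 0 weeks.

0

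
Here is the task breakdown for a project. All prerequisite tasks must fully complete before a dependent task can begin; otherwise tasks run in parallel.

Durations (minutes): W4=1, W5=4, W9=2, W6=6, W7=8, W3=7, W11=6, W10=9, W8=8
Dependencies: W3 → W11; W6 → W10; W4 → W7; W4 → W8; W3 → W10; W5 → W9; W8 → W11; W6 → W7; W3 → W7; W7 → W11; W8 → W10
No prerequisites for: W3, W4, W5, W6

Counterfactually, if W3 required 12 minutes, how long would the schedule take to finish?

26

Baseline: W3→W7→W11 = 7+8+6 = 21 → 21 minutes.
Since W3 is critical, the +5 change carries straight to that chain (now 26 minutes).
That remains the longest chain; total 26 minutes.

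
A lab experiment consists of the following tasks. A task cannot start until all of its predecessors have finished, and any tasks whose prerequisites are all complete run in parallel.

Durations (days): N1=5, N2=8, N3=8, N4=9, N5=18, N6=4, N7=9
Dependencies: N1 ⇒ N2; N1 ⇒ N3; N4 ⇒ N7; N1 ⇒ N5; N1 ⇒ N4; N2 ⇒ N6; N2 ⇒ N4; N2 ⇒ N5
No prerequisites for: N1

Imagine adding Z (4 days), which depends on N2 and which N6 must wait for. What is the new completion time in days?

31

Originally the project takes 31 days.
With Z inserted, N6 now waits for max(N2, Z).
New critical path: N1→N2→N4→N7 = 5+8+9+9 = 31 ⇒ 31 days.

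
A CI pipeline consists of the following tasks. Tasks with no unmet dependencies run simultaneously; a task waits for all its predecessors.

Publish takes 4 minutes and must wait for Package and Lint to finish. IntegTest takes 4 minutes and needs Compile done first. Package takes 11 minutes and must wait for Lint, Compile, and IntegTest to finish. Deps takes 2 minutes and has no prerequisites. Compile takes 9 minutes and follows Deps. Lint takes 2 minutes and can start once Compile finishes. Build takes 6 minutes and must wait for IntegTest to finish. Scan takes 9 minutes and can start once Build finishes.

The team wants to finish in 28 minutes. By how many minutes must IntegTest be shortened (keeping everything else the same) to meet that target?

2

Current finish: 30 minutes; target: 28.
IntegTest is on every critical path, so each minute cut from IntegTest cuts the finish by one (this holds down to a finish of 28).
Need 30 − 28 = 2 minutes off IntegTest → IntegTest becomes 2 minutes, finish becomes 28.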